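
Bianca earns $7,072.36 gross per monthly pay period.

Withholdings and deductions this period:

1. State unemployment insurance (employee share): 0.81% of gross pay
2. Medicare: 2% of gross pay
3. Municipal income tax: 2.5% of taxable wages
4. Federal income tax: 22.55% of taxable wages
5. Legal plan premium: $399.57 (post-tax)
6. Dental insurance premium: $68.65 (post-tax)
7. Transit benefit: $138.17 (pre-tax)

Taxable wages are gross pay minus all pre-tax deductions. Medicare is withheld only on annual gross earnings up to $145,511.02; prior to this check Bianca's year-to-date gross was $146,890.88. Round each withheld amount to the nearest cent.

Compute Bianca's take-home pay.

Transit benefit: $138.17
Taxable wages = $7,072.36 − $138.17 = $6,934.19
Municipal income tax: $6,934.19 × 0.025 = $173.35
Federal income tax: $6,934.19 × 0.2255 = $1,563.66
State unemployment insurance (employee share): $7,072.36 × 0.0081 = $57.29
Medicare: annual cap $145,511.02 already reached (YTD $146,890.88), so $0.00
Dental insurance premium: $68.65
Legal plan premium: $399.57
Total deductions = $138.17 + $173.35 + $1,563.66 + $57.29 + $0.00 + $68.65 + $399.57 = $2,400.69
Net pay = $7,072.36 − $2,400.69 = $4,671.67

$4,671.67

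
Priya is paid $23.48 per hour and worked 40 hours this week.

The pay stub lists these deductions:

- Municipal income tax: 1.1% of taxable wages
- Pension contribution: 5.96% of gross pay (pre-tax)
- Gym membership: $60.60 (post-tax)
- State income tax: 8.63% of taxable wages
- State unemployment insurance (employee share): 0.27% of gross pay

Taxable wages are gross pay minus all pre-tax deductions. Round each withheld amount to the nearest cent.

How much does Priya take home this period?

$734.14

Gross pay: 40 × $23.48 = $939.20
Pension contribution: $939.20 × 0.0596 = $55.98
Taxable wages = $939.20 − $55.98 = $883.22
Municipal income tax: $883.22 × 0.011 = $9.72
State income tax: $883.22 × 0.0863 = $76.22
State unemployment insurance (employee share): $939.20 × 0.0027 = $2.54
Gym membership: $60.60
Total deductions = $55.98 + $9.72 + $76.22 + $2.54 + $60.60 = $205.06
Net pay = $939.20 − $205.06 = $734.14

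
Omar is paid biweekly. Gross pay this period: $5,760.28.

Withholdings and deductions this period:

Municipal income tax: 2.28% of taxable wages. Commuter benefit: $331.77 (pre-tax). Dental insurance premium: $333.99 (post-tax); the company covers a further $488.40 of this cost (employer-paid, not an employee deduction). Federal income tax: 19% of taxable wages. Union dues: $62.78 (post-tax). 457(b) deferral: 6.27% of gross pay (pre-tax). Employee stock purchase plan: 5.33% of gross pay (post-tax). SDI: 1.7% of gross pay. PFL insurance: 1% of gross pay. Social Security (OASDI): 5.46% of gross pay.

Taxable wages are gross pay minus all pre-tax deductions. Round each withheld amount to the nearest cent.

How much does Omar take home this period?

Commuter benefit: $331.77
457(b) deferral: $5,760.28 × 0.0627 = $361.17
Pre-tax total = $331.77 + $361.17 = $692.94
Taxable wages = $5,760.28 − $692.94 = $5,067.34
Municipal income tax: $5,067.34 × 0.0228 = $115.54
Federal income tax: $5,067.34 × 0.19 = $962.79
SDI: $5,760.28 × 0.017 = $97.92
PFL insurance: $5,760.28 × 0.01 = $57.60
Social Security (OASDI): $5,760.28 × 0.0546 = $314.51
Employee stock purchase plan: $5,760.28 × 0.0533 = $307.02
Dental insurance premium: $333.99
Union dues: $62.78
(Employer's $488.40 toward dental insurance premium is not withheld from the employee.)
Total deductions = $331.77 + $361.17 + $115.54 + $962.79 + $97.92 + $57.60 + $314.51 + $307.02 + $333.99 + $62.78 = $2,945.09
Net pay = $5,760.28 − $2,945.09 = $2,815.19

$2,815.19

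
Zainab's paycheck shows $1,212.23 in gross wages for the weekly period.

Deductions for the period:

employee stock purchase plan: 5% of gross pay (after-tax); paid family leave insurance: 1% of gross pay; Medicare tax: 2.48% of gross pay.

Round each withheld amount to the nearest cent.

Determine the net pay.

$1,109.44

Medicare tax: $1,212.23 × 0.0248 = $30.06
Paid family leave insurance: $1,212.23 × 0.01 = $12.12
Employee stock purchase plan: $1,212.23 × 0.05 = $60.61
Total deductions = $30.06 + $12.12 + $60.61 = $102.79
Net pay = $1,212.23 − $102.79 = $1,109.44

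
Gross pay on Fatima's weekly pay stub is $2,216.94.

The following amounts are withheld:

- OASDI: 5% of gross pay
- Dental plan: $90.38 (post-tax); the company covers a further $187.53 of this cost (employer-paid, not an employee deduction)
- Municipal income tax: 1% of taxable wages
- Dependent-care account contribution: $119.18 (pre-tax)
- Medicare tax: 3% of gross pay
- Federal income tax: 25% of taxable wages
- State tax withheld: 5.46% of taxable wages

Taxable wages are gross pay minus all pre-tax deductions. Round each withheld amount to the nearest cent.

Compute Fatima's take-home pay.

Dependent-care account contribution: $119.18
Taxable wages = $2,216.94 − $119.18 = $2,097.76
Federal income tax: $2,097.76 × 0.25 = $524.44
Municipal income tax: $2,097.76 × 0.01 = $20.98
State tax withheld: $2,097.76 × 0.0546 = $114.54
OASDI: $2,216.94 × 0.05 = $110.85
Medicare tax: $2,216.94 × 0.03 = $66.51
Dental plan: $90.38
(Employer's $187.53 toward dental plan is not withheld from the employee.)
Total deductions = $119.18 + $524.44 + $20.98 + $114.54 + $110.85 + $66.51 + $90.38 = $1,046.88
Net pay = $2,216.94 − $1,046.88 = $1,170.06

$1,170.06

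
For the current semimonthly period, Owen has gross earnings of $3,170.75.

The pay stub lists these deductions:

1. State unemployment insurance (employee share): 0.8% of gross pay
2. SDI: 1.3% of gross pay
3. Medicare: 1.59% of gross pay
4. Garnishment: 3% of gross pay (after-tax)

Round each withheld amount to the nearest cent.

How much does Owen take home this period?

$2,958.63

SDI: $3,170.75 × 0.013 = $41.22
State unemployment insurance (employee share): $3,170.75 × 0.008 = $25.37
Medicare: $3,170.75 × 0.0159 = $50.41
Garnishment: $3,170.75 × 0.03 = $95.12
Total deductions = $41.22 + $25.37 + $50.41 + $95.12 = $212.12
Net pay = $3,170.75 − $212.12 = $2,958.63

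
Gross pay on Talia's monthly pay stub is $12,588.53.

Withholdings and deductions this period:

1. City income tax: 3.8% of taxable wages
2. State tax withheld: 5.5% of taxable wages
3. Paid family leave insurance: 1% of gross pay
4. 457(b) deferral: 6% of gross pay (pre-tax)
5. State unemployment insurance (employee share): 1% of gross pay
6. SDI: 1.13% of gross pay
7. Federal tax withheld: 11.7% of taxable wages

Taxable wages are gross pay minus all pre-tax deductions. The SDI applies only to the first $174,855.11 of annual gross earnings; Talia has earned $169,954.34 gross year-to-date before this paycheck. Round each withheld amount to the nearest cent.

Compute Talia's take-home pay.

$9,041.08

457(b) deferral: $12,588.53 × 0.06 = $755.31
Taxable wages = $12,588.53 − $755.31 = $11,833.22
City income tax: $11,833.22 × 0.038 = $449.66
Federal tax withheld: $11,833.22 × 0.117 = $1,384.49
State tax withheld: $11,833.22 × 0.055 = $650.83
SDI: only $174,855.11 − $169,954.34 = $4,900.77 of this check is subject → $4,900.77 × 0.0113 = $55.38
State unemployment insurance (employee share): $12,588.53 × 0.01 = $125.89
Paid family leave insurance: $12,588.53 × 0.01 = $125.89
Total deductions = $755.31 + $449.66 + $1,384.49 + $650.83 + $55.38 + $125.89 + $125.89 = $3,547.45
Net pay = $12,588.53 − $3,547.45 = $9,041.08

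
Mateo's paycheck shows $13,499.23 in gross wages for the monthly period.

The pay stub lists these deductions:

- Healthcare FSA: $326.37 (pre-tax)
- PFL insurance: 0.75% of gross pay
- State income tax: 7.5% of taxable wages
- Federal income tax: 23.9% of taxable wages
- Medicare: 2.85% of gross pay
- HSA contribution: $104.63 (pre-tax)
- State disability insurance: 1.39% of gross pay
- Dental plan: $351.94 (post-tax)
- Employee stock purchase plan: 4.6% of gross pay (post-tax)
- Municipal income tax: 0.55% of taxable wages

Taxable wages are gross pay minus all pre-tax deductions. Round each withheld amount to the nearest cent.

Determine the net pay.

HSA contribution: $104.63
Healthcare FSA: $326.37
Pre-tax total = $104.63 + $326.37 = $431.00
Taxable wages = $13,499.23 − $431.00 = $13,068.23
Federal income tax: $13,068.23 × 0.239 = $3,123.31
State income tax: $13,068.23 × 0.075 = $980.12
Municipal income tax: $13,068.23 × 0.0055 = $71.88
State disability insurance: $13,499.23 × 0.0139 = $187.64
PFL insurance: $13,499.23 × 0.0075 = $101.24
Medicare: $13,499.23 × 0.0285 = $384.73
Employee stock purchase plan: $13,499.23 × 0.046 = $620.96
Dental plan: $351.94
Total deductions = $104.63 + $326.37 + $3,123.31 + $980.12 + $71.88 + $187.64 + $101.24 + $384.73 + $620.96 + $351.94 = $6,252.82
Net pay = $13,499.23 − $6,252.82 = $7,246.41

$7,246.41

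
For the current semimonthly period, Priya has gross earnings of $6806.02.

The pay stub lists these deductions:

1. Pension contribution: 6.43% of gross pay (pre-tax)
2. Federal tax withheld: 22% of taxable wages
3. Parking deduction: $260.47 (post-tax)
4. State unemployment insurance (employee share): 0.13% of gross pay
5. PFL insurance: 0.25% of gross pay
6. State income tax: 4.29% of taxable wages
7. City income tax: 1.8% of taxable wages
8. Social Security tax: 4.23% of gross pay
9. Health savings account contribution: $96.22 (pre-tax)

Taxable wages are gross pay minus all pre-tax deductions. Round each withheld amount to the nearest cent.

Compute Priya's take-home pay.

$3936.08

Health savings account contribution: $96.22
Pension contribution: $6806.02 × 0.0643 = $437.63
Pre-tax total = $96.22 + $437.63 = $533.85
Taxable wages = $6806.02 − $533.85 = $6272.17
City income tax: $6272.17 × 0.018 = $112.90
Federal tax withheld: $6272.17 × 0.22 = $1379.88
State income tax: $6272.17 × 0.0429 = $269.08
State unemployment insurance (employee share): $6806.02 × 0.0013 = $8.85
PFL insurance: $6806.02 × 0.0025 = $17.02
Social Security tax: $6806.02 × 0.0423 = $287.89
Parking deduction: $260.47
Total deductions = $96.22 + $437.63 + $112.90 + $1379.88 + $269.08 + $8.85 + $17.02 + $287.89 + $260.47 = $2869.94
Net pay = $6806.02 − $2869.94 = $3936.08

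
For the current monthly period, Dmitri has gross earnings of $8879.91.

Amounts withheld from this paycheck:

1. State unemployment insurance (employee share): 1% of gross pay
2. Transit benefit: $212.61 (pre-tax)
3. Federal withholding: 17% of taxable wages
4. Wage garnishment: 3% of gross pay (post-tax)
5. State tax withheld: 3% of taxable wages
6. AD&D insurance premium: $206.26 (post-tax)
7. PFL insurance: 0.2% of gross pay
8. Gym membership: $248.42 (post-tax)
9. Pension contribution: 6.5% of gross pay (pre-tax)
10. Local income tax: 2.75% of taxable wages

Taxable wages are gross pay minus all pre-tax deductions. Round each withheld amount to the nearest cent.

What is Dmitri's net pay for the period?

Transit benefit: $212.61
Pension contribution: $8879.91 × 0.065 = $577.19
Pre-tax total = $212.61 + $577.19 = $789.80
Taxable wages = $8879.91 − $789.80 = $8090.11
State tax withheld: $8090.11 × 0.03 = $242.70
Local income tax: $8090.11 × 0.0275 = $222.48
Federal withholding: $8090.11 × 0.17 = $1375.32
PFL insurance: $8879.91 × 0.002 = $17.76
State unemployment insurance (employee share): $8879.91 × 0.01 = $88.80
Wage garnishment: $8879.91 × 0.03 = $266.40
AD&D insurance premium: $206.26
Gym membership: $248.42
Total deductions = $212.61 + $577.19 + $242.70 + $222.48 + $1375.32 + $17.76 + $88.80 + $266.40 + $206.26 + $248.42 = $3457.94
Net pay = $8879.91 − $3457.94 = $5421.97

$5421.97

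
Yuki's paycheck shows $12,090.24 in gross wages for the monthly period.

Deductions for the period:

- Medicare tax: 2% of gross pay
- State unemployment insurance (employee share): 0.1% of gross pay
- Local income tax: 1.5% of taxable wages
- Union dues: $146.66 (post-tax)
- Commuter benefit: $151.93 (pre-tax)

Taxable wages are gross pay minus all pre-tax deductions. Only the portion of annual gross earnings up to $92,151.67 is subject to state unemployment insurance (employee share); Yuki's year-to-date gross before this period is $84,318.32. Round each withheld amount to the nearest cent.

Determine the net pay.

Commuter benefit: $151.93
Taxable wages = $12,090.24 − $151.93 = $11,938.31
Local income tax: $11,938.31 × 0.015 = $179.07
Medicare tax: $12,090.24 × 0.02 = $241.80
State unemployment insurance (employee share): only $92,151.67 − $84,318.32 = $7,833.35 of this check is subject → $7,833.35 × 0.001 = $7.83
Union dues: $146.66
Total deductions = $151.93 + $179.07 + $241.80 + $7.83 + $146.66 = $727.29
Net pay = $12,090.24 − $727.29 = $11,362.95

$11,362.95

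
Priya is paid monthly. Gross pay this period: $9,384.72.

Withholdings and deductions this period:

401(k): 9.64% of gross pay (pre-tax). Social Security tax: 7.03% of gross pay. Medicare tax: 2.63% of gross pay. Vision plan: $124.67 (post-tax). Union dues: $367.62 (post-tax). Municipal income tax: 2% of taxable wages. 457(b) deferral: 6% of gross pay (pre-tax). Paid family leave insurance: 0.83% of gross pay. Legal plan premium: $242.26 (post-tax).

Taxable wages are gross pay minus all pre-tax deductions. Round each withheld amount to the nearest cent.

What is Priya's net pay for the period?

$6,039.60

457(b) deferral: $9,384.72 × 0.06 = $563.08
401(k): $9,384.72 × 0.0964 = $904.69
Pre-tax total = $563.08 + $904.69 = $1,467.77
Taxable wages = $9,384.72 − $1,467.77 = $7,916.95
Municipal income tax: $7,916.95 × 0.02 = $158.34
Paid family leave insurance: $9,384.72 × 0.0083 = $77.89
Social Security tax: $9,384.72 × 0.0703 = $659.75
Medicare tax: $9,384.72 × 0.0263 = $246.82
Legal plan premium: $242.26
Union dues: $367.62
Vision plan: $124.67
Total deductions = $563.08 + $904.69 + $158.34 + $77.89 + $659.75 + $246.82 + $242.26 + $367.62 + $124.67 = $3,345.12
Net pay = $9,384.72 − $3,345.12 = $6,039.60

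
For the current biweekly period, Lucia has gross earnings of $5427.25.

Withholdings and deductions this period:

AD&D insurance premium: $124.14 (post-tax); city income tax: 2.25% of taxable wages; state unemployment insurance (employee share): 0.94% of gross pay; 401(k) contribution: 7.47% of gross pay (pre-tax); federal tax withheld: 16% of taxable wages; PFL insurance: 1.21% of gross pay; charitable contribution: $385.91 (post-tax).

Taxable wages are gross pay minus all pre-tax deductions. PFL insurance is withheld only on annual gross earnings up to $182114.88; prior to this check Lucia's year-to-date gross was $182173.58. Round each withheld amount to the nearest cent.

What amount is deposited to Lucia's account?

$3544.28

401(k) contribution: $5427.25 × 0.0747 = $405.42
Taxable wages = $5427.25 − $405.42 = $5021.83
Federal tax withheld: $5021.83 × 0.16 = $803.49
City income tax: $5021.83 × 0.0225 = $112.99
State unemployment insurance (employee share): $5427.25 × 0.0094 = $51.02
PFL insurance: annual cap $182114.88 already reached (YTD $182173.58), so $0.00
AD&D insurance premium: $124.14
Charitable contribution: $385.91
Total deductions = $405.42 + $803.49 + $112.99 + $51.02 + $0.00 + $124.14 + $385.91 = $1882.97
Net pay = $5427.25 − $1882.97 = $3544.28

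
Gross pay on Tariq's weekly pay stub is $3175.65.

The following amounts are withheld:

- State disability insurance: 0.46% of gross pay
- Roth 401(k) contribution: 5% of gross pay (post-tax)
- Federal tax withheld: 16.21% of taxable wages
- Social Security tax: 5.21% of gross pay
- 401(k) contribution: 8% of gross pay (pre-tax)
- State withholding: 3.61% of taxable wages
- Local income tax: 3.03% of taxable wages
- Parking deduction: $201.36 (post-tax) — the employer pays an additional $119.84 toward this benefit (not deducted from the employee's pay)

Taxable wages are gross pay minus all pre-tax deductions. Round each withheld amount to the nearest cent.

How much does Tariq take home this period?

$1713.82

401(k) contribution: $3175.65 × 0.08 = $254.05
Taxable wages = $3175.65 − $254.05 = $2921.60
Federal tax withheld: $2921.60 × 0.1621 = $473.59
Local income tax: $2921.60 × 0.0303 = $88.52
State withholding: $2921.60 × 0.0361 = $105.47
State disability insurance: $3175.65 × 0.0046 = $14.61
Social Security tax: $3175.65 × 0.0521 = $165.45
Roth 401(k) contribution: $3175.65 × 0.05 = $158.78
Parking deduction: $201.36
(Employer's $119.84 toward parking deduction is not withheld from the employee.)
Total deductions = $254.05 + $473.59 + $88.52 + $105.47 + $14.61 + $165.45 + $158.78 + $201.36 = $1461.83
Net pay = $3175.65 − $1461.83 = $1713.82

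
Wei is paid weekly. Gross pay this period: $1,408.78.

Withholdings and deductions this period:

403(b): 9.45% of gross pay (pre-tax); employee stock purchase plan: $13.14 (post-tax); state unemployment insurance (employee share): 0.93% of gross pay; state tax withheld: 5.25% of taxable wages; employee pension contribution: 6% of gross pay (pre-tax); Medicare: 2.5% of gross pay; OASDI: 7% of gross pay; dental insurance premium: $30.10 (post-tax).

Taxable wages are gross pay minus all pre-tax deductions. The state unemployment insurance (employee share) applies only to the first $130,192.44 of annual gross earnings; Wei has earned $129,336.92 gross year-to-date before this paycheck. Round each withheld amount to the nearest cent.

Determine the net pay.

403(b): $1,408.78 × 0.0945 = $133.13
Employee pension contribution: $1,408.78 × 0.06 = $84.53
Pre-tax total = $133.13 + $84.53 = $217.66
Taxable wages = $1,408.78 − $217.66 = $1,191.12
State tax withheld: $1,191.12 × 0.0525 = $62.53
OASDI: $1,408.78 × 0.07 = $98.61
Medicare: $1,408.78 × 0.025 = $35.22
State unemployment insurance (employee share): only $130,192.44 − $129,336.92 = $855.52 of this check is subject → $855.52 × 0.0093 = $7.96
Employee stock purchase plan: $13.14
Dental insurance premium: $30.10
Total deductions = $133.13 + $84.53 + $62.53 + $98.61 + $35.22 + $7.96 + $13.14 + $30.10 = $465.22
Net pay = $1,408.78 − $465.22 = $943.56

$943.56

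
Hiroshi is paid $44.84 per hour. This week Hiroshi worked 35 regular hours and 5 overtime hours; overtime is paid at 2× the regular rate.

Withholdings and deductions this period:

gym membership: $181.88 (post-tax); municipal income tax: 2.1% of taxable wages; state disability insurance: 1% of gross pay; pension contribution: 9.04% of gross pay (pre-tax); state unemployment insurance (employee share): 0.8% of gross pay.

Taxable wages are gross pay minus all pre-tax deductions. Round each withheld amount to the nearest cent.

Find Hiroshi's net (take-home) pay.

$1,578.65

Regular pay: 35 × $44.84 = $1,569.40
Overtime pay: 5 × $44.84 × 2 = $448.40
Gross pay = $1,569.40 + $448.40 = $2,017.80
Pension contribution: $2,017.80 × 0.0904 = $182.41
Taxable wages = $2,017.80 − $182.41 = $1,835.39
Municipal income tax: $1,835.39 × 0.021 = $38.54
State disability insurance: $2,017.80 × 0.01 = $20.18
State unemployment insurance (employee share): $2,017.80 × 0.008 = $16.14
Gym membership: $181.88
Total deductions = $182.41 + $38.54 + $20.18 + $16.14 + $181.88 = $439.15
Net pay = $2,017.80 − $439.15 = $1,578.65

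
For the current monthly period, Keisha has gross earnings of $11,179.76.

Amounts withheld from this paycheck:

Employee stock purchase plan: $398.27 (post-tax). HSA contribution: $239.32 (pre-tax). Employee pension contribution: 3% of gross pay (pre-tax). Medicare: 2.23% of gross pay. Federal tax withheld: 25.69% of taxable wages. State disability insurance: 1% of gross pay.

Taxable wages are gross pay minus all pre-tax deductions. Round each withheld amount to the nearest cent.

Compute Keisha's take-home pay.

Employee pension contribution: $11,179.76 × 0.03 = $335.39
HSA contribution: $239.32
Pre-tax total = $335.39 + $239.32 = $574.71
Taxable wages = $11,179.76 − $574.71 = $10,605.05
Federal tax withheld: $10,605.05 × 0.2569 = $2,724.44
State disability insurance: $11,179.76 × 0.01 = $111.80
Medicare: $11,179.76 × 0.0223 = $249.31
Employee stock purchase plan: $398.27
Total deductions = $335.39 + $239.32 + $2,724.44 + $111.80 + $249.31 + $398.27 = $4,058.53
Net pay = $11,179.76 − $4,058.53 = $7,121.23

$7,121.23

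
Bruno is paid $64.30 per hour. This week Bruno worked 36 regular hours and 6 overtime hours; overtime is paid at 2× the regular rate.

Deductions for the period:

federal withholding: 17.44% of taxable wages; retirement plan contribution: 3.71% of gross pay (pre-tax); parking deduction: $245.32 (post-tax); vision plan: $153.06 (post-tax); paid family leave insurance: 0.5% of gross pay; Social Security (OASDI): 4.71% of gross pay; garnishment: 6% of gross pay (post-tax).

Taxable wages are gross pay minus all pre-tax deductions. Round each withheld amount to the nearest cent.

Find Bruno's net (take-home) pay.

$1,709.23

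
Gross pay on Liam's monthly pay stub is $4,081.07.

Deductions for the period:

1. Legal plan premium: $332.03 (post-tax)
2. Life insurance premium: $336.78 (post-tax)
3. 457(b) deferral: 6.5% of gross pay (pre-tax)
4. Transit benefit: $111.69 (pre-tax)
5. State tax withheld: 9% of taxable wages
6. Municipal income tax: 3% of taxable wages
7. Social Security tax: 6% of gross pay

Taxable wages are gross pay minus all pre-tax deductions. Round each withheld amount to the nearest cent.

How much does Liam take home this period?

457(b) deferral: $4,081.07 × 0.065 = $265.27
Transit benefit: $111.69
Pre-tax total = $265.27 + $111.69 = $376.96
Taxable wages = $4,081.07 − $376.96 = $3,704.11
Municipal income tax: $3,704.11 × 0.03 = $111.12
State tax withheld: $3,704.11 × 0.09 = $333.37
Social Security tax: $4,081.07 × 0.06 = $244.86
Life insurance premium: $336.78
Legal plan premium: $332.03
Total deductions = $265.27 + $111.69 + $111.12 + $333.37 + $244.86 + $336.78 + $332.03 = $1,735.12
Net pay = $4,081.07 − $1,735.12 = $2,345.95

$2,345.95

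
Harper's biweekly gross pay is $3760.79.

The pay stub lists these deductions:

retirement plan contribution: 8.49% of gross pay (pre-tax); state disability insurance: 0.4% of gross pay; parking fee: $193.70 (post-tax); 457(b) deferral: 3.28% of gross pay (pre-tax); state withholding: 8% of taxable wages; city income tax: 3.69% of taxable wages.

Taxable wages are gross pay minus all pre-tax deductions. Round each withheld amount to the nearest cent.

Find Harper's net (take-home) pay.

$2721.52

457(b) deferral: $3760.79 × 0.0328 = $123.35
Retirement plan contribution: $3760.79 × 0.0849 = $319.29
Pre-tax total = $123.35 + $319.29 = $442.64
Taxable wages = $3760.79 − $442.64 = $3318.15
City income tax: $3318.15 × 0.0369 = $122.44
State withholding: $3318.15 × 0.08 = $265.45
State disability insurance: $3760.79 × 0.004 = $15.04
Parking fee: $193.70
Total deductions = $123.35 + $319.29 + $122.44 + $265.45 + $15.04 + $193.70 = $1039.27
Net pay = $3760.79 − $1039.27 = $2721.52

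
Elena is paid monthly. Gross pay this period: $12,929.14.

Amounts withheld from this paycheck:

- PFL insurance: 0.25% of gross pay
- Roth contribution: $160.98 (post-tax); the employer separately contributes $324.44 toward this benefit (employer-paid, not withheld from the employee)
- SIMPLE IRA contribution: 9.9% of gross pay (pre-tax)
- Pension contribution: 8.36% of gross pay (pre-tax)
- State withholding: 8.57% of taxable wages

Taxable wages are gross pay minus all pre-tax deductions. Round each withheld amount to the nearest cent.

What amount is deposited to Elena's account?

$9,469.28

SIMPLE IRA contribution: $12,929.14 × 0.099 = $1,279.98
Pension contribution: $12,929.14 × 0.0836 = $1,080.88
Pre-tax total = $1,279.98 + $1,080.88 = $2,360.86
Taxable wages = $12,929.14 − $2,360.86 = $10,568.28
State withholding: $10,568.28 × 0.0857 = $905.70
PFL insurance: $12,929.14 × 0.0025 = $32.32
Roth contribution: $160.98
(Employer's $324.44 toward Roth contribution is not withheld from the employee.)
Total deductions = $1,279.98 + $1,080.88 + $905.70 + $32.32 + $160.98 = $3,459.86
Net pay = $12,929.14 − $3,459.86 = $9,469.28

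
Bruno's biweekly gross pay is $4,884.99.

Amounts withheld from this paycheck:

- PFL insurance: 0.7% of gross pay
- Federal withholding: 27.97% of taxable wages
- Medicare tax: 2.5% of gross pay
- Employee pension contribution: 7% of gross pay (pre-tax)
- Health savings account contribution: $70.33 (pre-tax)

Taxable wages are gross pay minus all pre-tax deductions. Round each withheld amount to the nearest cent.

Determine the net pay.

Health savings account contribution: $70.33
Employee pension contribution: $4,884.99 × 0.07 = $341.95
Pre-tax total = $70.33 + $341.95 = $412.28
Taxable wages = $4,884.99 − $412.28 = $4,472.71
Federal withholding: $4,472.71 × 0.2797 = $1,251.02
PFL insurance: $4,884.99 × 0.007 = $34.19
Medicare tax: $4,884.99 × 0.025 = $122.12
Total deductions = $70.33 + $341.95 + $1,251.02 + $34.19 + $122.12 = $1,819.61
Net pay = $4,884.99 − $1,819.61 = $3,065.38

$3,065.38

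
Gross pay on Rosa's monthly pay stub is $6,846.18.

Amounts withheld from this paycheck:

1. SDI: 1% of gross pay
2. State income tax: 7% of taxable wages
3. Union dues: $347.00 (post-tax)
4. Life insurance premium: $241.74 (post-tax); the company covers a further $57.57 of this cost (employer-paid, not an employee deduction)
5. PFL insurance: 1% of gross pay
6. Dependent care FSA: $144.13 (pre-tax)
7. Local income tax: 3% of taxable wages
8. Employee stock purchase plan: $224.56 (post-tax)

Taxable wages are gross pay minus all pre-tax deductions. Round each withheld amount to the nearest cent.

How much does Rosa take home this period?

$5,081.63

Dependent care FSA: $144.13
Taxable wages = $6,846.18 − $144.13 = $6,702.05
Local income tax: $6,702.05 × 0.03 = $201.06
State income tax: $6,702.05 × 0.07 = $469.14
SDI: $6,846.18 × 0.01 = $68.46
PFL insurance: $6,846.18 × 0.01 = $68.46
Union dues: $347.00
Employee stock purchase plan: $224.56
Life insurance premium: $241.74
(Employer's $57.57 toward life insurance premium is not withheld from the employee.)
Total deductions = $144.13 + $201.06 + $469.14 + $68.46 + $68.46 + $347.00 + $224.56 + $241.74 = $1,764.55
Net pay = $6,846.18 − $1,764.55 = $5,081.63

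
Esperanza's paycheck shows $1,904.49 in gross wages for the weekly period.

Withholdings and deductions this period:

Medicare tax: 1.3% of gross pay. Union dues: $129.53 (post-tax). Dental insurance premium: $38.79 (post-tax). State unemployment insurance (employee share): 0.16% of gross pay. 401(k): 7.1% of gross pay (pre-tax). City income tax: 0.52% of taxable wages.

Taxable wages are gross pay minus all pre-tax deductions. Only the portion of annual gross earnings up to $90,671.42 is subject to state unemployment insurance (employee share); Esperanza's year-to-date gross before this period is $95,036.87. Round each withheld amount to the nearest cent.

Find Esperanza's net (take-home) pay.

$1,566.99

401(k): $1,904.49 × 0.071 = $135.22
Taxable wages = $1,904.49 − $135.22 = $1,769.27
City income tax: $1,769.27 × 0.0052 = $9.20
State unemployment insurance (employee share): annual cap $90,671.42 already reached (YTD $95,036.87), so $0.00
Medicare tax: $1,904.49 × 0.013 = $24.76
Dental insurance premium: $38.79
Union dues: $129.53
Total deductions = $135.22 + $9.20 + $0.00 + $24.76 + $38.79 + $129.53 = $337.50
Net pay = $1,904.49 − $337.50 = $1,566.99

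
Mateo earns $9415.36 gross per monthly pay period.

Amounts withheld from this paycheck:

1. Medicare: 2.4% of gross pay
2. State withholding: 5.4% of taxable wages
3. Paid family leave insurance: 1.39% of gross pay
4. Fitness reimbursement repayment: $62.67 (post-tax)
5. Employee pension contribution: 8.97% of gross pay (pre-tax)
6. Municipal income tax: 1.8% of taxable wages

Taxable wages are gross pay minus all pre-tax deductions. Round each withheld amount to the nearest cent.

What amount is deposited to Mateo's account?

Employee pension contribution: $9415.36 × 0.0897 = $844.56
Taxable wages = $9415.36 − $844.56 = $8570.80
State withholding: $8570.80 × 0.054 = $462.82
Municipal income tax: $8570.80 × 0.018 = $154.27
Medicare: $9415.36 × 0.024 = $225.97
Paid family leave insurance: $9415.36 × 0.0139 = $130.87
Fitness reimbursement repayment: $62.67
Total deductions = $844.56 + $462.82 + $154.27 + $225.97 + $130.87 + $62.67 = $1881.16
Net pay = $9415.36 − $1881.16 = $7534.20

$7534.20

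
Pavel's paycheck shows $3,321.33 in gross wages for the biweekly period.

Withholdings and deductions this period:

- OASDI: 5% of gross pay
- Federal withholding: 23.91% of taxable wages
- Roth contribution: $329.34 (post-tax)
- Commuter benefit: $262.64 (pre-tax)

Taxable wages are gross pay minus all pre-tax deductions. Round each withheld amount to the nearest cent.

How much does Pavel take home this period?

Commuter benefit: $262.64
Taxable wages = $3,321.33 − $262.64 = $3,058.69
Federal withholding: $3,058.69 × 0.2391 = $731.33
OASDI: $3,321.33 × 0.05 = $166.07
Roth contribution: $329.34
Total deductions = $262.64 + $731.33 + $166.07 + $329.34 = $1,489.38
Net pay = $3,321.33 − $1,489.38 = $1,831.95

$1,831.95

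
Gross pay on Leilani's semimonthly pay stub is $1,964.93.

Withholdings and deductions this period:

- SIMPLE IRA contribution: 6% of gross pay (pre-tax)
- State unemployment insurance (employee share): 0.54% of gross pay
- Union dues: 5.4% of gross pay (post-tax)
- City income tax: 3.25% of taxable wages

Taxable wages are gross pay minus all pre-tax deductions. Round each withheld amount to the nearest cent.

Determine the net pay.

SIMPLE IRA contribution: $1,964.93 × 0.06 = $117.90
Taxable wages = $1,964.93 − $117.90 = $1,847.03
City income tax: $1,847.03 × 0.0325 = $60.03
State unemployment insurance (employee share): $1,964.93 × 0.0054 = $10.61
Union dues: $1,964.93 × 0.054 = $106.11
Total deductions = $117.90 + $60.03 + $10.61 + $106.11 = $294.65
Net pay = $1,964.93 − $294.65 = $1,670.28

$1,670.28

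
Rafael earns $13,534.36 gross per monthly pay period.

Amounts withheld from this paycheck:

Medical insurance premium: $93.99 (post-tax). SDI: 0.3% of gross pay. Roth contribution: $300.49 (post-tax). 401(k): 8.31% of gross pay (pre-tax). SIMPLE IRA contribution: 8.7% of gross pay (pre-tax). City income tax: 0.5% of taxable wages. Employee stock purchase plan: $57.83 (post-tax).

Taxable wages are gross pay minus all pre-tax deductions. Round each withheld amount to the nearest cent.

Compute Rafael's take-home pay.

401(k): $13,534.36 × 0.0831 = $1,124.71
SIMPLE IRA contribution: $13,534.36 × 0.087 = $1,177.49
Pre-tax total = $1,124.71 + $1,177.49 = $2,302.20
Taxable wages = $13,534.36 − $2,302.20 = $11,232.16
City income tax: $11,232.16 × 0.005 = $56.16
SDI: $13,534.36 × 0.003 = $40.60
Employee stock purchase plan: $57.83
Medical insurance premium: $93.99
Roth contribution: $300.49
Total deductions = $1,124.71 + $1,177.49 + $56.16 + $40.60 + $57.83 + $93.99 + $300.49 = $2,851.27
Net pay = $13,534.36 − $2,851.27 = $10,683.09

$10,683.09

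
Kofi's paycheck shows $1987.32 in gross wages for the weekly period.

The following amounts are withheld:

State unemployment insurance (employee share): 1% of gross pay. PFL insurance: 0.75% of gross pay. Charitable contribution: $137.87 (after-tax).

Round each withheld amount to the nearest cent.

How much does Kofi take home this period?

$1814.68

PFL insurance: $1987.32 × 0.0075 = $14.90
State unemployment insurance (employee share): $1987.32 × 0.01 = $19.87
Charitable contribution: $137.87
Total deductions = $14.90 + $19.87 + $137.87 = $172.64
Net pay = $1987.32 − $172.64 = $1814.68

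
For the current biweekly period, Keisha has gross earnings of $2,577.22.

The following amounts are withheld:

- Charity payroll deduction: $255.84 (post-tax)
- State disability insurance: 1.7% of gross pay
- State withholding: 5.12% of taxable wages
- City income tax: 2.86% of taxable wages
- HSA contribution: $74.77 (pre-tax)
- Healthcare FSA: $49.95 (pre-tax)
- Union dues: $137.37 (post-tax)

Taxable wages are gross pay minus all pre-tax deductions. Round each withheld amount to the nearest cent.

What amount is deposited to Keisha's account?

$1,819.77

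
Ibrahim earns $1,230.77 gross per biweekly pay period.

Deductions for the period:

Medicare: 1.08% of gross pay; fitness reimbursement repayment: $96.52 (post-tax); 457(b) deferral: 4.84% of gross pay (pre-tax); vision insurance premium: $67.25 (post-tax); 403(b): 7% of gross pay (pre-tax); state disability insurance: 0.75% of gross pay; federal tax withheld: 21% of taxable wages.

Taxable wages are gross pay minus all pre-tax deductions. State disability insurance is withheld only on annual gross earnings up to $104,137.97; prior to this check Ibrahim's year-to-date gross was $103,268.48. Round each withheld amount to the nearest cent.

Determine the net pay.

403(b): $1,230.77 × 0.07 = $86.15
457(b) deferral: $1,230.77 × 0.0484 = $59.57
Pre-tax total = $86.15 + $59.57 = $145.72
Taxable wages = $1,230.77 − $145.72 = $1,085.05
Federal tax withheld: $1,085.05 × 0.21 = $227.86
Medicare: $1,230.77 × 0.0108 = $13.29
State disability insurance: only $104,137.97 − $103,268.48 = $869.49 of this check is subject → $869.49 × 0.0075 = $6.52
Fitness reimbursement repayment: $96.52
Vision insurance premium: $67.25
Total deductions = $86.15 + $59.57 + $227.86 + $13.29 + $6.52 + $96.52 + $67.25 = $557.16
Net pay = $1,230.77 − $557.16 = $673.61

$673.61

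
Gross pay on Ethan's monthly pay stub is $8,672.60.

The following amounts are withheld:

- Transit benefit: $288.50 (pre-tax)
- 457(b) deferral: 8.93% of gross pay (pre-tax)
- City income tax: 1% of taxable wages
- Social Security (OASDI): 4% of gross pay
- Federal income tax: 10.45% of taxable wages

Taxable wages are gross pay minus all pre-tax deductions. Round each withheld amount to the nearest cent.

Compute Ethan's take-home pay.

Transit benefit: $288.50
457(b) deferral: $8,672.60 × 0.0893 = $774.46
Pre-tax total = $288.50 + $774.46 = $1,062.96
Taxable wages = $8,672.60 − $1,062.96 = $7,609.64
City income tax: $7,609.64 × 0.01 = $76.10
Federal income tax: $7,609.64 × 0.1045 = $795.21
Social Security (OASDI): $8,672.60 × 0.04 = $346.90
Total deductions = $288.50 + $774.46 + $76.10 + $795.21 + $346.90 = $2,281.17
Net pay = $8,672.60 − $2,281.17 = $6,391.43

$6,391.43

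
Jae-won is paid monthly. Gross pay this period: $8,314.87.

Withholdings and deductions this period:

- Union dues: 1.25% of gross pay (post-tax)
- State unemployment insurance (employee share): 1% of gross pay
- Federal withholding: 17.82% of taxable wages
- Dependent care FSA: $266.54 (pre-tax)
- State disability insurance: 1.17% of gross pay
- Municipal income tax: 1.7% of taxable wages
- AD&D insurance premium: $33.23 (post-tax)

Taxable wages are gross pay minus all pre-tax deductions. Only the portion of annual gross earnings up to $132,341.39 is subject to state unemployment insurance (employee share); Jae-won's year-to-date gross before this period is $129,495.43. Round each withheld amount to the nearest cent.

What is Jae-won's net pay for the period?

$6,214.39

Dependent care FSA: $266.54
Taxable wages = $8,314.87 − $266.54 = $8,048.33
Municipal income tax: $8,048.33 × 0.017 = $136.82
Federal withholding: $8,048.33 × 0.1782 = $1,434.21
State disability insurance: $8,314.87 × 0.0117 = $97.28
State unemployment insurance (employee share): only $132,341.39 − $129,495.43 = $2,845.96 of this check is subject → $2,845.96 × 0.01 = $28.46
AD&D insurance premium: $33.23
Union dues: $8,314.87 × 0.0125 = $103.94
Total deductions = $266.54 + $136.82 + $1,434.21 + $97.28 + $28.46 + $33.23 + $103.94 = $2,100.48
Net pay = $8,314.87 − $2,100.48 = $6,214.39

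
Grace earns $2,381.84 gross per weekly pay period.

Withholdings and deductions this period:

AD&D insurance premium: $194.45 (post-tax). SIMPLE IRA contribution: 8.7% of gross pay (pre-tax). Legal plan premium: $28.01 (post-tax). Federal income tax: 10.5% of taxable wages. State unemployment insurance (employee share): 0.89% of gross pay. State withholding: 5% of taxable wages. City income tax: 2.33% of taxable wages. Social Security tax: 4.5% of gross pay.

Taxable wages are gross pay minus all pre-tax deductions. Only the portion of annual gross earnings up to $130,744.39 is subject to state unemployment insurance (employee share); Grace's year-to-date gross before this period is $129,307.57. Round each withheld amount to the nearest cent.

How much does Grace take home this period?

SIMPLE IRA contribution: $2,381.84 × 0.087 = $207.22
Taxable wages = $2,381.84 − $207.22 = $2,174.62
State withholding: $2,174.62 × 0.05 = $108.73
City income tax: $2,174.62 × 0.0233 = $50.67
Federal income tax: $2,174.62 × 0.105 = $228.34
State unemployment insurance (employee share): only $130,744.39 − $129,307.57 = $1,436.82 of this check is subject → $1,436.82 × 0.0089 = $12.79
Social Security tax: $2,381.84 × 0.045 = $107.18
Legal plan premium: $28.01
AD&D insurance premium: $194.45
Total deductions = $207.22 + $108.73 + $50.67 + $228.34 + $12.79 + $107.18 + $28.01 + $194.45 = $937.39
Net pay = $2,381.84 − $937.39 = $1,444.45

$1,444.45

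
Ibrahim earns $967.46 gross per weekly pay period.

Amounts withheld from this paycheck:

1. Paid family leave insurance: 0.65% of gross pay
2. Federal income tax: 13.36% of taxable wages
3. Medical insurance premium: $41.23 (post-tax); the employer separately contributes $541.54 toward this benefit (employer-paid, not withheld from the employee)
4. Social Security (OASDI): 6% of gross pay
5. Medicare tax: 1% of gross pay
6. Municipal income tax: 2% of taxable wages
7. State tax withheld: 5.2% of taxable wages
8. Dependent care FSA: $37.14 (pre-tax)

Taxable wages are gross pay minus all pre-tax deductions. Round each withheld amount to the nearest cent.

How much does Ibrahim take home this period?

$623.80

Dependent care FSA: $37.14
Taxable wages = $967.46 − $37.14 = $930.32
Federal income tax: $930.32 × 0.1336 = $124.29
State tax withheld: $930.32 × 0.052 = $48.38
Municipal income tax: $930.32 × 0.02 = $18.61
Paid family leave insurance: $967.46 × 0.0065 = $6.29
Medicare tax: $967.46 × 0.01 = $9.67
Social Security (OASDI): $967.46 × 0.06 = $58.05
Medical insurance premium: $41.23
(Employer's $541.54 toward medical insurance premium is not withheld from the employee.)
Total deductions = $37.14 + $124.29 + $48.38 + $18.61 + $6.29 + $9.67 + $58.05 + $41.23 = $343.66
Net pay = $967.46 − $343.66 = $623.80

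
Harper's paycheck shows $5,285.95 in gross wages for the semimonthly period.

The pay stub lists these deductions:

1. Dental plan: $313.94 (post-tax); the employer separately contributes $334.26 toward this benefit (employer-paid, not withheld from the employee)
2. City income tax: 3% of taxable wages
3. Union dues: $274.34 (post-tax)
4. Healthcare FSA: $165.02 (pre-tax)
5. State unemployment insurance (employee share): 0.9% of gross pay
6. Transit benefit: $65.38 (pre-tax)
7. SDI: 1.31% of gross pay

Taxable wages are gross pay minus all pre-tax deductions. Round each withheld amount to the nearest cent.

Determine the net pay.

Healthcare FSA: $165.02
Transit benefit: $65.38
Pre-tax total = $165.02 + $65.38 = $230.40
Taxable wages = $5,285.95 − $230.40 = $5,055.55
City income tax: $5,055.55 × 0.03 = $151.67
State unemployment insurance (employee share): $5,285.95 × 0.009 = $47.57
SDI: $5,285.95 × 0.0131 = $69.25
Dental plan: $313.94
Union dues: $274.34
(Employer's $334.26 toward dental plan is not withheld from the employee.)
Total deductions = $165.02 + $65.38 + $151.67 + $47.57 + $69.25 + $313.94 + $274.34 = $1,087.17
Net pay = $5,285.95 − $1,087.17 = $4,198.78

$4,198.78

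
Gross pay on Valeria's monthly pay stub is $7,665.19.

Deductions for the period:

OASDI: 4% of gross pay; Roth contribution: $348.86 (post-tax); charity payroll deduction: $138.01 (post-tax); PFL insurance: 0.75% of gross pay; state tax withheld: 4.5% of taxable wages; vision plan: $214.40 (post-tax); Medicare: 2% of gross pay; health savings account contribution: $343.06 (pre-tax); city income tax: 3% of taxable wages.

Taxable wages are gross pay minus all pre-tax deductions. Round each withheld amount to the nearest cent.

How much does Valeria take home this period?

Health savings account contribution: $343.06
Taxable wages = $7,665.19 − $343.06 = $7,322.13
State tax withheld: $7,322.13 × 0.045 = $329.50
City income tax: $7,322.13 × 0.03 = $219.66
OASDI: $7,665.19 × 0.04 = $306.61
Medicare: $7,665.19 × 0.02 = $153.30
PFL insurance: $7,665.19 × 0.0075 = $57.49
Charity payroll deduction: $138.01
Roth contribution: $348.86
Vision plan: $214.40
Total deductions = $343.06 + $329.50 + $219.66 + $306.61 + $153.30 + $57.49 + $138.01 + $348.86 + $214.40 = $2,110.89
Net pay = $7,665.19 − $2,110.89 = $5,554.30

$5,554.30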